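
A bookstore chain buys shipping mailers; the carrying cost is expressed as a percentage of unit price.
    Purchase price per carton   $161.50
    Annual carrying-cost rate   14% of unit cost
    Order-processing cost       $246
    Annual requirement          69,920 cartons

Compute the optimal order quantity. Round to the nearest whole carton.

Carrying cost H = $161.5 × 14% = $22.6100/carton/yr
Optimal lot size Q* = (2 × 69,920 × $246 / $22.61)^½ ≈ 1,233.48

1,233 cartons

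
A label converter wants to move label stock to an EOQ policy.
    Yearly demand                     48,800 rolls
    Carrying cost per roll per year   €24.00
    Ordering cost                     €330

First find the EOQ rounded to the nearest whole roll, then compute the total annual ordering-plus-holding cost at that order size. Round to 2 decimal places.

€27,802.74

Optimal lot size Q* = (2 × 48,800 × €330 / €24)^½ ≈ 1,158.45 → Q = 1,158 rolls
Annual ordering cost = (D/Q)·S = (48,800/1,158) × 330 = €13,906.74
Annual holding cost  = (Q/2)·H = (1,158/2) × 24 = €13,896.00
Total = €13,906.74 + €13,896.00 = €27,802.74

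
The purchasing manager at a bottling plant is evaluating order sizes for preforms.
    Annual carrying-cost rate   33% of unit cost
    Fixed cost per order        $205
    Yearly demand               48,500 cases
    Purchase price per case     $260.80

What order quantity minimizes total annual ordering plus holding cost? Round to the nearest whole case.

Holding cost per case per year: H = 33% × $260.8 = $86.0640
Optimal lot size Q* = (2 × 48,500 × $205 / $86.064)^½ ≈ 480.68

481 cases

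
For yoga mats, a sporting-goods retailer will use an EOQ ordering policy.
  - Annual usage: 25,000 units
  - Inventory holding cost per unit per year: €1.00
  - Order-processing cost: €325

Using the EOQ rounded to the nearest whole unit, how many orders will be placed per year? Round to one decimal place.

2DS/H = 2·25,000·325/1 = 16,250,000.00
EOQ = √16,250,000.00 ≈ 4,031.13 → Q = 4,031
N = D/Q = 25,000/4,031 ≈ 6.202 orders/yr

6.2 orders per year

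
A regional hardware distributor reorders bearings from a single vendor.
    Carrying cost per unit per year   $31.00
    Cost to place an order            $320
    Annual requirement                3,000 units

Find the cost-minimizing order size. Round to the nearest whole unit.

2DS/H = 2·3,000·320/31 = 61,935.48
EOQ = √61,935.48 ≈ 248.87

249 units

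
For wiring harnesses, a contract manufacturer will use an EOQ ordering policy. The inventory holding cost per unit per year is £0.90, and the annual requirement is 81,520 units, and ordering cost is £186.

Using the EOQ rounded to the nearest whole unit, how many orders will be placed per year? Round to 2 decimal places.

14.04 orders per year

Q* = √(2·D·S / H) = √(2·81,520·186 / 0.9) = √33,694,933.3 ≈ 5,804.73 → Q = 5,805
N = D/Q = 81,520/5,805 ≈ 14.043 orders/yr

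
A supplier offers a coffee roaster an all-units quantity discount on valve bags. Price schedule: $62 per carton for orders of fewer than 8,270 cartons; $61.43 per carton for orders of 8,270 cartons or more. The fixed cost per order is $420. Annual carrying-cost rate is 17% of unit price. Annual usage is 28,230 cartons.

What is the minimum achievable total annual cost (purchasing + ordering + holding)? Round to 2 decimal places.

H₁ = 17%×$62 = $10.5400;  H₂ = 17%×$61.43 = $10.4431
EOQ₁ = √(2×28,230×420/10.5400) = 1,499.94  (< 8,270, feasible at tier 1)
EOQ₂ = √(2×28,230×420/10.4431) = 1,506.89  (< 8,270 → use Q = 8,270 at tier-2 price)
TC(tier 1 (EOQ₁), Q≈1,499.9) = $1,766,069.40
TC(tier 2, Q≈8,270.0) = $1,778,784.81
Minimum at tier 1 (EOQ₁): $1,766,069.40

$1,766,069.40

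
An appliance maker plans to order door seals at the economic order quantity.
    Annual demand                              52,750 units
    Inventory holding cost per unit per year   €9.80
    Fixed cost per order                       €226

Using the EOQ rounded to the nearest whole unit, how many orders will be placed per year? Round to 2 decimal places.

33.81 orders per year

2DS/H = 2·52,750·226/9.8 = 2,432,959.18
EOQ = √2,432,959.18 ≈ 1,559.79 → Q = 1,560
Orders per year = D/Q = 52,750 / 1,560 = 33.814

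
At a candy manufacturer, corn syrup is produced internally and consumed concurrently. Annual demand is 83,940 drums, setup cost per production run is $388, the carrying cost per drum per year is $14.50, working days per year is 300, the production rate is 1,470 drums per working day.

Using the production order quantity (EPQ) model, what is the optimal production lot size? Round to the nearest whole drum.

d = 83,940/300 = 279.8000 drums/day;  effective holding cost H(1 − d/p) = 14.5·(1 − 279.8000/1470) = 11.74007
Q* = √(2DS / H_eff) = √(2·83,940·388 / 11.74007) ≈ 2,355.48

2,355 drums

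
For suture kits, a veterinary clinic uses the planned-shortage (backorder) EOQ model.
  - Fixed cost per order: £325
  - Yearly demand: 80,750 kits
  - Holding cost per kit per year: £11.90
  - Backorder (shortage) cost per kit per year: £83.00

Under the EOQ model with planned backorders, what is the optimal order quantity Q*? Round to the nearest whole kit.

2,246 kits

Q* = √(2DS/H) · √((H + b)/b)
   = √(2 × 80,750 × 325 / 11.9) · √((11.9 + 83) / 83)
   = 2,100.170 × 1.0693 ≈ 2,245.68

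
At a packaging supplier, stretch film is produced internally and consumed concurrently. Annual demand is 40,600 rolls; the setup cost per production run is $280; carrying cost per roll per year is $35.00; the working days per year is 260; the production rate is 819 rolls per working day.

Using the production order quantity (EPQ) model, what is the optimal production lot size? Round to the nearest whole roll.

d = 40,600/260 = 156.1538 rolls/day;  effective holding cost H(1 − d/p) = 35·(1 − 156.1538/819) = 28.32676
Q* = √(2DS / H_eff) = √(2·40,600·280 / 28.32676) ≈ 895.90

896 rolls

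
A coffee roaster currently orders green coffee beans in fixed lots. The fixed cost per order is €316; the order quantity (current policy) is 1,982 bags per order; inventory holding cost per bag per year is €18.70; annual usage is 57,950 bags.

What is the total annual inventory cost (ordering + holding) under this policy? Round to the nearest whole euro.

Ordering: D/Q × S = 57,950/1,982 × €316 = €9,239.25
Holding:  Q/2 × H = 1,982/2 × €18.7 = €18,531.70
Total = €9,239.25 + €18,531.70 = €27,770.95

€27,771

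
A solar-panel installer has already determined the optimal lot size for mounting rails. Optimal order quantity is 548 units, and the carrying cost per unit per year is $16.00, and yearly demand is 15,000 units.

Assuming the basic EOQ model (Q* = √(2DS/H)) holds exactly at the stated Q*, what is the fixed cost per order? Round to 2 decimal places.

EOQ relation: Q² = 2DS/H, so rearrange for the unknown.
S = Q²H / (2D) = 548² × 16 / (2 × 15,000) = 160.1621

$160.16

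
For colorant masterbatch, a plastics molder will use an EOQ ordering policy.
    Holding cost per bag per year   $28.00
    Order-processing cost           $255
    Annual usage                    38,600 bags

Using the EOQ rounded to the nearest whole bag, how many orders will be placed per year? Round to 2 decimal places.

46.06 orders per year

EOQ = √(2DS/H) = √(2 × 38,600 × 255 / 28)
    = √(703,071.43) ≈ 838.49 → Q = 838
Orders per year = D/Q = 38,600 / 838 = 46.062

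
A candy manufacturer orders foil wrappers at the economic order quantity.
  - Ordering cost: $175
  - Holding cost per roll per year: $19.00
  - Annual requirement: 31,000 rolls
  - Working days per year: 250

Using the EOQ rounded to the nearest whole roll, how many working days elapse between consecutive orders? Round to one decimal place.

Q* = √(2·D·S / H) = √(2·31,000·175 / 19) = √571,052.6 ≈ 755.68 → Q = 756 rolls
Days between orders = 250 / (D/Q) = 250 / 41.005 ≈ 6.097

6.1 days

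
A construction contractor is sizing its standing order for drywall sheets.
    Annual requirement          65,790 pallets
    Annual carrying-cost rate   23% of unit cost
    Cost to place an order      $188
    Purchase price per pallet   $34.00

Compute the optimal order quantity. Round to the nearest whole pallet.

H = i·C = 0.23 × $34 = $7.8200 per pallet-year
EOQ = √(2DS/H) = √(2 × 65,790 × 188 / 7.82)
    = √(3,163,304.35) ≈ 1,778.57

1,779 pallets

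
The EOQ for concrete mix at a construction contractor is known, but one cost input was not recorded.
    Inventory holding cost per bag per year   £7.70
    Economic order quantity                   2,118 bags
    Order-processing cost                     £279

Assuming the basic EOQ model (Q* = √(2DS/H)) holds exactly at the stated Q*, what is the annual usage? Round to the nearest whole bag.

61,903 bags per year

From Q* = √(2DS/H) ⇒ Q*² = 2DS/H.
D = Q²H / (2S) = 2,118² × 7.7 / (2 × 279) = 61,902.54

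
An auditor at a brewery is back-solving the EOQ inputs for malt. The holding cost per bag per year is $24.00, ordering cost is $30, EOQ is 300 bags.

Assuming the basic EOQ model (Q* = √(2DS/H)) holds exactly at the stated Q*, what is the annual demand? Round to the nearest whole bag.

From Q* = √(2DS/H) ⇒ Q*² = 2DS/H.
D = Q²H / (2S) = 300² × 24 / (2 × 30) = 36,000.00

36,000 bags per year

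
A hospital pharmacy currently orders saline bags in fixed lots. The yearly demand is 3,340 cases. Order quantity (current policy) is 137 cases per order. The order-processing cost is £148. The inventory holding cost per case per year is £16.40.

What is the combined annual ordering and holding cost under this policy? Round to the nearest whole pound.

£4,732

Ordering: D/Q × S = 3,340/137 × £148 = £3,608.18
Holding:  Q/2 × H = 137/2 × £16.4 = £1,123.40
Total = £3,608.18 + £1,123.40 = £4,731.58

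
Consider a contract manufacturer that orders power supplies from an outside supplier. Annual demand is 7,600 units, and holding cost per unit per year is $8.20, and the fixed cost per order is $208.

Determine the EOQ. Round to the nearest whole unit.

621 units

EOQ = √(2DS/H) = √(2 × 7,600 × 208 / 8.2)
    = √(385,560.98) ≈ 620.94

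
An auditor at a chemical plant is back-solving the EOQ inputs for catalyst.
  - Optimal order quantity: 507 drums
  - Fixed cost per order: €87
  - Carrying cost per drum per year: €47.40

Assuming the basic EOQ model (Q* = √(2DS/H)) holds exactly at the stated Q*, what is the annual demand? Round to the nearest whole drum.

From Q* = √(2DS/H) ⇒ Q*² = 2DS/H.
D = Q²H / (2S) = 507² × 47.4 / (2 × 87) = 70,023.69

70,024 drums per year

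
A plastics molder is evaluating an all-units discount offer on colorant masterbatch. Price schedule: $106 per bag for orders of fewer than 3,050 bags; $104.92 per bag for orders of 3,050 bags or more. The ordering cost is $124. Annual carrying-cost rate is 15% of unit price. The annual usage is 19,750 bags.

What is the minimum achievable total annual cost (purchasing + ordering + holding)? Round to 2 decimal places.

H₁ = 15%×$106 = $15.9000;  H₂ = 15%×$104.92 = $15.7380
EOQ₁ = √(2×19,750×124/15.9000) = 555.02  (< 3,050, feasible at tier 1)
EOQ₂ = √(2×19,750×124/15.7380) = 557.87  (< 3,050 → use Q = 3,050 at tier-2 price)
TC(tier 1 (EOQ₁), Q≈555.0) = $2,102,324.86
TC(tier 2, Q≈3,050.0) = $2,096,973.40
Minimum at tier 2: $2,096,973.40

$2,096,973.40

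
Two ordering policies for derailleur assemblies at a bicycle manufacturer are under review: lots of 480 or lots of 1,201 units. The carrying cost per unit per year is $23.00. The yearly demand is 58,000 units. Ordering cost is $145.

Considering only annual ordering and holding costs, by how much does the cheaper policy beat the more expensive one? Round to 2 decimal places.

Annual cost at Q: ordering D·S/Q plus holding Q·H/2.
TC(480) = (58,000/480)×145 + (480/2)×23 = $23,040.83
TC(1,201) = (58,000/1,201)×145 + (1,201/2)×23 = $20,814.00
|ΔTC| = |$23,040.83 − $20,814.00| = $2,226.84

$2,226.84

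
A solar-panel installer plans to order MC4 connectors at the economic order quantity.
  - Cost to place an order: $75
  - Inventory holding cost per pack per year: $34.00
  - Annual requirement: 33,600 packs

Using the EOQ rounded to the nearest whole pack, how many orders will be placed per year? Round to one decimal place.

87.3 orders per year

2DS/H = 2·33,600·75/34 = 148,235.29
EOQ = √148,235.29 ≈ 385.01 → Q = 385
Orders per year = D/Q = 33,600 / 385 = 87.273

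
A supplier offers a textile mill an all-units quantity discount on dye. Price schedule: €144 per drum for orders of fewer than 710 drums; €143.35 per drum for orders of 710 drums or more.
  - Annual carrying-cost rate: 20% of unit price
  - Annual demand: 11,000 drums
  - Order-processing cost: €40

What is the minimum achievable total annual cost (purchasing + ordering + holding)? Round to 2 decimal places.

€1,587,647.57

H₁ = 20%×€144 = €28.8000;  H₂ = 20%×€143.35 = €28.6700
EOQ₁ = √(2×11,000×40/28.8000) = 174.80  (< 710, feasible at tier 1)
EOQ₂ = √(2×11,000×40/28.6700) = 175.20  (< 710 → use Q = 710 at tier-2 price)
TC(tier 1 (EOQ₁), Q≈174.8) = €1,589,034.28
TC(tier 2, Q≈710.0) = €1,587,647.57
Minimum at tier 2: €1,587,647.57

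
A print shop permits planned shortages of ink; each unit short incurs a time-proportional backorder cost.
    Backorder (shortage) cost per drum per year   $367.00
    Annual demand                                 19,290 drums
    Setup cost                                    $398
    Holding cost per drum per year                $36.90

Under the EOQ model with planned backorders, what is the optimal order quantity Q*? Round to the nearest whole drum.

Q* = √(2DS/H) · √((H + b)/b)
   = √(2 × 19,290 × 398 / 36.9) · √((36.9 + 367) / 367)
   = 645.074 × 1.0491 ≈ 676.73

677 drums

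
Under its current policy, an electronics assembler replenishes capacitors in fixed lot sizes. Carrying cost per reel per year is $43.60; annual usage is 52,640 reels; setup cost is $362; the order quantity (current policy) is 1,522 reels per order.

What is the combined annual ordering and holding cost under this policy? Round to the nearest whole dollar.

$45,700

Ordering: D/Q × S = 52,640/1,522 × $362 = $12,520.16
Holding:  Q/2 × H = 1,522/2 × $43.6 = $33,179.60
Total = $12,520.16 + $33,179.60 = $45,699.76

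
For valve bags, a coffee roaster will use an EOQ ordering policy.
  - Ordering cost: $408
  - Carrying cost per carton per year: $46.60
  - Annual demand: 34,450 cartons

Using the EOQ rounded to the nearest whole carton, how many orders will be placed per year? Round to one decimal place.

44.3 orders per year

Q* = √(2·D·S / H) = √(2·34,450·408 / 46.6) = √603,244.6 ≈ 776.69 → Q = 777
N = D/Q = 34,450/777 ≈ 44.337 orders/yr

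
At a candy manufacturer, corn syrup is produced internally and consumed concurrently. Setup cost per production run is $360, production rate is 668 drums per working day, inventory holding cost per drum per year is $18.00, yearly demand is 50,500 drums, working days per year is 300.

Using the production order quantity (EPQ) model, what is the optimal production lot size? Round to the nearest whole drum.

Daily demand d = 50,500/300 = 168.333; p = 668; 1 − d/p = 0.74800
EPQ = √(2DS / (H(1 − d/p)))
    = √(2 × 50,500 × 360 / (18 × 0.74800)) ≈ 1,643.33

1,643 drums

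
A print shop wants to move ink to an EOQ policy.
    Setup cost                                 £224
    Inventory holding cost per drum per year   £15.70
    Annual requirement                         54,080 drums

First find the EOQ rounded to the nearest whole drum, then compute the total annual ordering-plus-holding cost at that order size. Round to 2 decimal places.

£19,503.26

Optimal lot size Q* = (2 × 54,080 × £224 / £15.7)^½ ≈ 1,242.25 → Q = 1,242 drums
Ordering: D/Q × S = 54,080/1,242 × £224 = £9,753.56
Holding:  Q/2 × H = 1,242/2 × £15.7 = £9,749.70
Total = £9,753.56 + £9,749.70 = £19,503.26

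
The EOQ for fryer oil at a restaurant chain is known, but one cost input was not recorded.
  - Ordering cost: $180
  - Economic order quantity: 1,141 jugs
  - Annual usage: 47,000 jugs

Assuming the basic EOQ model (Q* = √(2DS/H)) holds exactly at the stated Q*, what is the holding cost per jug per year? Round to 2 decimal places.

EOQ relation: Q² = 2DS/H, so rearrange for the unknown.
H = 2DS / Q² = 2 × 47,000 × 180 / 1,141² = 12.9966

$13.00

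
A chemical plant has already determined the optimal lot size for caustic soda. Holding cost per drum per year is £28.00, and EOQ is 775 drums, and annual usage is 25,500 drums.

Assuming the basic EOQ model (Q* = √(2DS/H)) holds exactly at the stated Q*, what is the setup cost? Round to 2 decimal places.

£329.75

From Q* = √(2DS/H) ⇒ Q*² = 2DS/H.
S = Q²H / (2D) = 775² × 28 / (2 × 25,500) = 329.7549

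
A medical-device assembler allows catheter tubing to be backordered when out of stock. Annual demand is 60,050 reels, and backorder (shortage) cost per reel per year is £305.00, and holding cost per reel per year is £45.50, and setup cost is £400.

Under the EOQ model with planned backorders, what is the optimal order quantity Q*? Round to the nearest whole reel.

Q* = √(2DS/H) · √((H + b)/b)
   = √(2 × 60,050 × 400 / 45.5) · √((45.5 + 305) / 305)
   = 1,027.533 × 1.0720 ≈ 1,101.51

1,102 reels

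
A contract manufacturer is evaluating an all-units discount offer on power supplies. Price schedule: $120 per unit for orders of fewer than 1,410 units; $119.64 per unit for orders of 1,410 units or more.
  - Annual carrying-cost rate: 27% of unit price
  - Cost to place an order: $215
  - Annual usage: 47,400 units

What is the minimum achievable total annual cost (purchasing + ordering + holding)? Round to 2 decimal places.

$5,700,937.13

H₁ = 27%×$120 = $32.4000;  H₂ = 27%×$119.64 = $32.3028
EOQ₁ = √(2×47,400×215/32.4000) = 793.14  (< 1,410, feasible at tier 1)
EOQ₂ = √(2×47,400×215/32.3028) = 794.33  (< 1,410 → use Q = 1,410 at tier-2 price)
TC(tier 1 (EOQ₁), Q≈793.1) = $5,713,697.80
TC(tier 2, Q≈1,410.0) = $5,700,937.13
Minimum at tier 2: $5,700,937.13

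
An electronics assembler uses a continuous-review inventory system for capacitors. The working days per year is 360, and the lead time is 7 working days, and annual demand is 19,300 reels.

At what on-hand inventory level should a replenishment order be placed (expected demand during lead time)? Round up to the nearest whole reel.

Daily demand d = 19,300 / 360 = 53.611 reels/day
Demand during lead time = 53.611 × 7 = 375.28
Reorder point = 375.28 → round up

376 reels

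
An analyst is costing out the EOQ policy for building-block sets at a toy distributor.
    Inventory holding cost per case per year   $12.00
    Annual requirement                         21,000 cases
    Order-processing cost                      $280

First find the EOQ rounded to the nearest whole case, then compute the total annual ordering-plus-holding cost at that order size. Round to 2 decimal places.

$11,879.39

EOQ = √(2DS/H) = √(2 × 21,000 × 280 / 12)
    = √(980,000.00) ≈ 989.95 → Q = 990 cases
Orders/yr = 21,000/990 = 21.212; ordering cost = 21.212 × $280 = $5,939.39
Average inventory = 990/2 = 495; holding cost = 495 × $12 = $5,940.00
Total = $5,939.39 + $5,940.00 = $11,879.39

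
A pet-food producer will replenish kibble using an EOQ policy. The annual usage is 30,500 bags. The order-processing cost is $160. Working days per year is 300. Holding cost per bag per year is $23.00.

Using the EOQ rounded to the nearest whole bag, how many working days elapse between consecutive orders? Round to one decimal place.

6.4 days

Optimal lot size Q* = (2 × 30,500 × $160 / $23)^½ ≈ 651.42 → Q = 651 bags
Cycle time = (working days × Q)/D = (300 × 651) / 30,500 = 6.403 days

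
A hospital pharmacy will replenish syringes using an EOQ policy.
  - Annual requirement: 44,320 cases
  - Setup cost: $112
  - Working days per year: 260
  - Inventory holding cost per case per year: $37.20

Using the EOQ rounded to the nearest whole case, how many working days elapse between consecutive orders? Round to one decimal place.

3.0 days

Optimal lot size Q* = (2 × 44,320 × $112 / $37.2)^½ ≈ 516.60 → Q = 517 cases
Days between orders = 260 / (D/Q) = 260 / 85.725 ≈ 3.033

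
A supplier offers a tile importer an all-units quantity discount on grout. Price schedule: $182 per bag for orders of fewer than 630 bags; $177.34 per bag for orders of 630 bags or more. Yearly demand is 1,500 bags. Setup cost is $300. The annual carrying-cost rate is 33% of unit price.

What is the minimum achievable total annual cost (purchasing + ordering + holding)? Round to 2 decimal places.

H₁ = 33%×$182 = $60.0600;  H₂ = 33%×$177.34 = $58.5222
EOQ₁ = √(2×1,500×300/60.0600) = 122.41  (< 630, feasible at tier 1)
EOQ₂ = √(2×1,500×300/58.5222) = 124.01  (< 630 → use Q = 630 at tier-2 price)
TC(tier 1 (EOQ₁), Q≈122.4) = $280,352.14
TC(tier 2, Q≈630.0) = $285,158.78
Minimum at tier 1 (EOQ₁): $280,352.14

$280,352.14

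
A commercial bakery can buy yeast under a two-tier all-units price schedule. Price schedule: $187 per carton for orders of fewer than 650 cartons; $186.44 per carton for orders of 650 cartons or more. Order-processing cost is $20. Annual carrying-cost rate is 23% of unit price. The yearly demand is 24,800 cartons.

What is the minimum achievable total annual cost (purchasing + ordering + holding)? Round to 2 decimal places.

$4,638,411.47

H₁ = 23%×$187 = $43.0100;  H₂ = 23%×$186.44 = $42.8812
EOQ₁ = √(2×24,800×20/43.0100) = 151.87  (< 650, feasible at tier 1)
EOQ₂ = √(2×24,800×20/42.8812) = 152.10  (< 650 → use Q = 650 at tier-2 price)
TC(tier 1 (EOQ₁), Q≈151.9) = $4,644,131.92
TC(tier 2, Q≈650.0) = $4,638,411.47
Minimum at tier 2: $4,638,411.47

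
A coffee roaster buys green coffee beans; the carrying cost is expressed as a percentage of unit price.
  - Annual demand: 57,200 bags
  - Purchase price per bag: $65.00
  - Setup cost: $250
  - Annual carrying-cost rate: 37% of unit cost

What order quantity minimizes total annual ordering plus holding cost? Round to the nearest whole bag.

Holding cost per bag per year: H = 37% × $65 = $24.0500
2DS/H = 2·57,200·250/24.05 = 1,189,189.19
EOQ = √1,189,189.19 ≈ 1,090.50

1,090 bags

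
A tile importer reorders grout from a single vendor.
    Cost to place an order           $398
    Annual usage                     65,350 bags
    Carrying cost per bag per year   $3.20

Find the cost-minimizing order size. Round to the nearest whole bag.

4,032 bags

Q* = √(2·D·S / H) = √(2·65,350·398 / 3.2) = √16,255,812.5 ≈ 4,031.85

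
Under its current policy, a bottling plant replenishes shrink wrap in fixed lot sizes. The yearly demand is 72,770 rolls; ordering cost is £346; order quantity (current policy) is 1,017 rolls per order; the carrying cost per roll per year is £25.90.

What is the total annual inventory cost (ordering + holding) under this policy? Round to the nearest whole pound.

£37,928

Ordering: D/Q × S = 72,770/1,017 × £346 = £24,757.54
Holding:  Q/2 × H = 1,017/2 × £25.9 = £13,170.15
Total = £24,757.54 + £13,170.15 = £37,927.69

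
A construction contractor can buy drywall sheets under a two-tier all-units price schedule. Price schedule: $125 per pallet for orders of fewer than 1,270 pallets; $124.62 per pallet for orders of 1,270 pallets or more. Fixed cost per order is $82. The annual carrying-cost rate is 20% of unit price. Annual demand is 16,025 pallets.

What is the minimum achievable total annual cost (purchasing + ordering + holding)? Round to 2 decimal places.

$2,011,230.71

H₁ = 20%×$125 = $25.0000;  H₂ = 20%×$124.62 = $24.9240
EOQ₁ = √(2×16,025×82/25.0000) = 324.23  (< 1,270, feasible at tier 1)
EOQ₂ = √(2×16,025×82/24.9240) = 324.72  (< 1,270 → use Q = 1,270 at tier-2 price)
TC(tier 1 (EOQ₁), Q≈324.2) = $2,011,230.71
TC(tier 2, Q≈1,270.0) = $2,013,896.93
Minimum at tier 1 (EOQ₁): $2,011,230.71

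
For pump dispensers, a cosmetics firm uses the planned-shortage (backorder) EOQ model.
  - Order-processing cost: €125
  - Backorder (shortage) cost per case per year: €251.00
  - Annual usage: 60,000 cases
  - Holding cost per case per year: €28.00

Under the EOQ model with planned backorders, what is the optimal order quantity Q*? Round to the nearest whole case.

Basic EOQ = √(2·60,000·125/28) = 731.925
Backorder adjustment √((H+b)/b) = √((28+251)/251) = 1.0543
Q* = 731.925 × 1.0543 ≈ 771.67

772 cases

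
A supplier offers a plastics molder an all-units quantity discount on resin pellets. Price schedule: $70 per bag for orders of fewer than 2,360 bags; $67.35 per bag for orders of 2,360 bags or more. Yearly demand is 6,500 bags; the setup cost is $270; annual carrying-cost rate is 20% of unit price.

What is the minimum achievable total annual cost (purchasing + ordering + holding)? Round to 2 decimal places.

$454,413.24

H₁ = 20%×$70 = $14.0000;  H₂ = 20%×$67.35 = $13.4700
EOQ₁ = √(2×6,500×270/14.0000) = 500.71  (< 2,360, feasible at tier 1)
EOQ₂ = √(2×6,500×270/13.4700) = 510.47  (< 2,360 → use Q = 2,360 at tier-2 price)
TC(tier 1 (EOQ₁), Q≈500.7) = $462,009.99
TC(tier 2, Q≈2,360.0) = $454,413.24
Minimum at tier 2: $454,413.24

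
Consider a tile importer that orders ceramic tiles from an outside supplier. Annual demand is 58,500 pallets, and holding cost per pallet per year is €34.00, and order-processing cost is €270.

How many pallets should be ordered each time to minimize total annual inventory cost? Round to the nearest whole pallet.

964 pallets

2DS/H = 2·58,500·270/34 = 929,117.65
EOQ = √929,117.65 ≈ 963.91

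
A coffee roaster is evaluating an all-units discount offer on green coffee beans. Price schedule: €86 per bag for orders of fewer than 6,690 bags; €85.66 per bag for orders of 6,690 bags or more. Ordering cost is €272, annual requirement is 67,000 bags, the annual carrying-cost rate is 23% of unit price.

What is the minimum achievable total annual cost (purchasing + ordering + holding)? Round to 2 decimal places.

H₁ = 23%×€86 = €19.7800;  H₂ = 23%×€85.66 = €19.7018
EOQ₁ = √(2×67,000×272/19.7800) = 1,357.45  (< 6,690, feasible at tier 1)
EOQ₂ = √(2×67,000×272/19.7018) = 1,360.14  (< 6,690 → use Q = 6,690 at tier-2 price)
TC(tier 1 (EOQ₁), Q≈1,357.4) = €5,788,850.35
TC(tier 2, Q≈6,690.0) = €5,807,846.59
Minimum at tier 1 (EOQ₁): €5,788,850.35

€5,788,850.35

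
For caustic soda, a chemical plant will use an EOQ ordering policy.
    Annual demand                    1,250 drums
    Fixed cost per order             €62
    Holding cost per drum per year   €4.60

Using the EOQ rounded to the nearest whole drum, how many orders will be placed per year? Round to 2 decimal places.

6.79 orders per year

Optimal lot size Q* = (2 × 1,250 × €62 / €4.6)^½ ≈ 183.56 → Q = 184
N = D/Q = 1,250/184 ≈ 6.793 orders/yr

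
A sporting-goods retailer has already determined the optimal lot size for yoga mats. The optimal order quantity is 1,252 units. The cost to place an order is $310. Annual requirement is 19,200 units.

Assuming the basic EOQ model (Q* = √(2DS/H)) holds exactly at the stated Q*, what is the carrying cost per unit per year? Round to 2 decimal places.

Since Q* = (2DS/H)^½, squaring gives Q*²·H = 2DS.
H = 2DS / Q² = 2 × 19,200 × 310 / 1,252² = 7.5942

$7.59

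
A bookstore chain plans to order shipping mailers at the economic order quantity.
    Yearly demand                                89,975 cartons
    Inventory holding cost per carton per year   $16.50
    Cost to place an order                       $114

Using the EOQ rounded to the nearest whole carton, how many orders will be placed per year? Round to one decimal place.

80.7 orders per year

Optimal lot size Q* = (2 × 89,975 × $114 / $16.5)^½ ≈ 1,115.03 → Q = 1,115
Orders per year = D/Q = 89,975 / 1,115 = 80.695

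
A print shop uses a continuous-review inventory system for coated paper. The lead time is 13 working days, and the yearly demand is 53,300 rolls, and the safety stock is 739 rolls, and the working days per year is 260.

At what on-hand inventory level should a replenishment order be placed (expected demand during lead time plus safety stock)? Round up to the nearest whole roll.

3,404 rolls

Daily demand d = 53,300 / 260 = 205.000 rolls/day
Demand during lead time = 205.000 × 13 = 2,665.00
Reorder point = 2,665.00 + 739 = 3,404.00 → round up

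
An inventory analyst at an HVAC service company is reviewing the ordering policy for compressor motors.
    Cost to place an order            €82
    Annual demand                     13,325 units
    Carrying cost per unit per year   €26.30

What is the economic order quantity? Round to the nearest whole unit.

Optimal lot size Q* = (2 × 13,325 × €82 / €26.3)^½ ≈ 288.26

288 units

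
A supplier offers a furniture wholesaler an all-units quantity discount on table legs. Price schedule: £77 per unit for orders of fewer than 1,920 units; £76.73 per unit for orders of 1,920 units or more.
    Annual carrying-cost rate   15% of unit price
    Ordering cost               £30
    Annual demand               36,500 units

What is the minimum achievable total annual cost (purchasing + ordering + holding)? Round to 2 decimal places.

H₁ = 15%×£77 = £11.5500;  H₂ = 15%×£76.73 = £11.5095
EOQ₁ = √(2×36,500×30/11.5500) = 435.44  (< 1,920, feasible at tier 1)
EOQ₂ = √(2×36,500×30/11.5095) = 436.21  (< 1,920 → use Q = 1,920 at tier-2 price)
TC(tier 1 (EOQ₁), Q≈435.4) = £2,815,529.36
TC(tier 2, Q≈1,920.0) = £2,812,264.43
Minimum at tier 2: £2,812,264.43

£2,812,264.43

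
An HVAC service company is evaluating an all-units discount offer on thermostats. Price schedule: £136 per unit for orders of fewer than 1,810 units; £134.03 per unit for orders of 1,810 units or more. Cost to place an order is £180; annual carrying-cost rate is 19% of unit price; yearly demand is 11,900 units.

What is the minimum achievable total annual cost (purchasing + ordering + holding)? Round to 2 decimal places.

H₁ = 19%×£136 = £25.8400;  H₂ = 19%×£134.03 = £25.4657
EOQ₁ = √(2×11,900×180/25.8400) = 407.17  (< 1,810, feasible at tier 1)
EOQ₂ = √(2×11,900×180/25.4657) = 410.15  (< 1,810 → use Q = 1,810 at tier-2 price)
TC(tier 1 (EOQ₁), Q≈407.2) = £1,628,921.34
TC(tier 2, Q≈1,810.0) = £1,619,186.88
Minimum at tier 2: £1,619,186.88

£1,619,186.88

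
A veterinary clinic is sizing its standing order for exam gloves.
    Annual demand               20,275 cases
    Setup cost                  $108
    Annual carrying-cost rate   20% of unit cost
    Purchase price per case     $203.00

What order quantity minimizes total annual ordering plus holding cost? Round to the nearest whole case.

Holding cost per case per year: H = 20% × $203 = $40.6000
2DS/H = 2·20,275·108/40.6 = 107,867.00
EOQ = √107,867.00 ≈ 328.43

328 cases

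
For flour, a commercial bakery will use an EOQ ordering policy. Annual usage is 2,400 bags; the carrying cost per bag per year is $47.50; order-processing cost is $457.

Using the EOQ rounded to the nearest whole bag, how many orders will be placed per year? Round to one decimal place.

Optimal lot size Q* = (2 × 2,400 × $457 / $47.5)^½ ≈ 214.90 → Q = 215
N = D/Q = 2,400/215 ≈ 11.163 orders/yr

11.2 orders per year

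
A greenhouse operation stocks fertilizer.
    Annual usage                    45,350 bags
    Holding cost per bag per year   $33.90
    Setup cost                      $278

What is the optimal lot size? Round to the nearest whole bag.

Q* = √(2·D·S / H) = √(2·45,350·278 / 33.9) = √743,793.5 ≈ 862.43

862 bags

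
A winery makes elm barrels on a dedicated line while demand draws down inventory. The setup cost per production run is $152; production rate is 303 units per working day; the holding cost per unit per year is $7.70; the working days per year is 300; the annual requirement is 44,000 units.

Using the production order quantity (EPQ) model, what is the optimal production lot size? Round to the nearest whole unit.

1,835 units

d = 44,000/300 = 146.6667 units/day;  effective holding cost H(1 − d/p) = 7.7·(1 − 146.6667/303) = 3.97283
Q* = √(2DS / H_eff) = √(2·44,000·152 / 3.97283) ≈ 1,834.90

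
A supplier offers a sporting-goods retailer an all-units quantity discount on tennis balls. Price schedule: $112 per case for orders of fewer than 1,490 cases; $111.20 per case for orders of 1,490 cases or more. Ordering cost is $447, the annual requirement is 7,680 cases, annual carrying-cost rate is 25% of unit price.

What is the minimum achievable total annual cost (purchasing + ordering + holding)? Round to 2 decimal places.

$874,025.27

H₁ = 25%×$112 = $28.0000;  H₂ = 25%×$111.20 = $27.8000
EOQ₁ = √(2×7,680×447/28.0000) = 495.19  (< 1,490, feasible at tier 1)
EOQ₂ = √(2×7,680×447/27.8000) = 496.97  (< 1,490 → use Q = 1,490 at tier-2 price)
TC(tier 1 (EOQ₁), Q≈495.2) = $874,025.27
TC(tier 2, Q≈1,490.0) = $877,031.00
Minimum at tier 1 (EOQ₁): $874,025.27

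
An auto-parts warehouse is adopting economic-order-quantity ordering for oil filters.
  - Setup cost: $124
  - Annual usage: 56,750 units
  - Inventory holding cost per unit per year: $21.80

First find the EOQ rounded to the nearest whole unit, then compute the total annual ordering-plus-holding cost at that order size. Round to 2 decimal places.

$17,516.09

Optimal lot size Q* = (2 × 56,750 × $124 / $21.8)^½ ≈ 803.49 → Q = 803 units
Orders/yr = 56,750/803 = 70.672; ordering cost = 70.672 × $124 = $8,763.39
Average inventory = 803/2 = 401.5; holding cost = 401.5 × $21.8 = $8,752.70
Total = $8,763.39 + $8,752.70 = $17,516.09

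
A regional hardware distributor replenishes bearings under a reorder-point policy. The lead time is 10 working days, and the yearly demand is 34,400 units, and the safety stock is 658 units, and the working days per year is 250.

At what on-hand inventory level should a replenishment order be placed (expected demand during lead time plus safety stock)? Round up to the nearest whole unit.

2,034 units

Daily demand d = 34,400 / 250 = 137.600 units/day
Demand during lead time = 137.600 × 10 = 1,376.00
Reorder point = 1,376.00 + 658 = 2,034.00 → round up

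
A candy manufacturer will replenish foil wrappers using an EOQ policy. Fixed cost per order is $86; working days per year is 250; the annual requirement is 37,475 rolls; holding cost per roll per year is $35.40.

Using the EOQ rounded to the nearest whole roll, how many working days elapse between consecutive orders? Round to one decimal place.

Optimal lot size Q* = (2 × 37,475 × $86 / $35.4)^½ ≈ 426.71 → Q = 427 rolls
T = Q/D × 250 days = 427/37,475 × 250 = 2.849 days

2.8 days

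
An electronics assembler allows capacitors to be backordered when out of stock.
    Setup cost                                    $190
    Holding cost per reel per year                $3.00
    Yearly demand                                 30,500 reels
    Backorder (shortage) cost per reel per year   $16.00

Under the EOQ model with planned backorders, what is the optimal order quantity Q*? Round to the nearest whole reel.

2,142 reels

Q* = √(2DS/H) · √((H + b)/b)
   = √(2 × 30,500 × 190 / 3) · √((3 + 16) / 16)
   = 1,965.536 × 1.0897 ≈ 2,141.89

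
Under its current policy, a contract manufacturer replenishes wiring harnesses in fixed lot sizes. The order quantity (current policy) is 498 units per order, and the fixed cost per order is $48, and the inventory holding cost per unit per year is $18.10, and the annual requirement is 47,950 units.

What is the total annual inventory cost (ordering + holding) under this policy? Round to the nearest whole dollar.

Annual ordering cost = (D/Q)·S = (47,950/498) × 48 = $4,621.69
Annual holding cost  = (Q/2)·H = (498/2) × 18.1 = $4,506.90
Total = $4,621.69 + $4,506.90 = $9,128.59

$9,129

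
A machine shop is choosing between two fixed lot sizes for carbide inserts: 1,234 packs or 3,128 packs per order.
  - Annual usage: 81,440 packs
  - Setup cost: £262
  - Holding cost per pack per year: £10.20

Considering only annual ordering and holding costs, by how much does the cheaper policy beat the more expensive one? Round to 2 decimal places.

TC(Q) = (D/Q)S + (Q/2)H
TC(1,234) = (81,440/1,234)×262 + (1,234/2)×10.2 = £23,584.55
TC(3,128) = (81,440/3,128)×262 + (3,128/2)×10.2 = £22,774.18
|ΔTC| = |£23,584.55 − £22,774.18| = £810.37

£810.37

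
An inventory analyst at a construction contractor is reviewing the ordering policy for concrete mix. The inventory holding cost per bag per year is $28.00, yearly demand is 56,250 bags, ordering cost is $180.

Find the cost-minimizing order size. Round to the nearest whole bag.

Optimal lot size Q* = (2 × 56,250 × $180 / $28)^½ ≈ 850.42

850 bags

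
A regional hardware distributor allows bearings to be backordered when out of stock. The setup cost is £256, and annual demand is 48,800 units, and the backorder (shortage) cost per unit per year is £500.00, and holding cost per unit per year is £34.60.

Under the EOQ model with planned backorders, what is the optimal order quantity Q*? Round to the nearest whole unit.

879 units

Q* = √(2DS/H) · √((H + b)/b)
   = √(2 × 48,800 × 256 / 34.6) · √((34.6 + 500) / 500)
   = 849.781 × 1.0340 ≈ 878.69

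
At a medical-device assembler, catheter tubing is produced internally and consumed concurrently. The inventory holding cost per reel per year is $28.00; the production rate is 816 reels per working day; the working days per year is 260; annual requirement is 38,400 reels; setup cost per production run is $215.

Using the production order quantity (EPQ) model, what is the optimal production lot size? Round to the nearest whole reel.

d = 38,400/260 = 147.6923 reels/day;  effective holding cost H(1 − d/p) = 28·(1 − 147.6923/816) = 22.93213
Q* = √(2DS / H_eff) = √(2·38,400·215 / 22.93213) ≈ 848.55

849 reels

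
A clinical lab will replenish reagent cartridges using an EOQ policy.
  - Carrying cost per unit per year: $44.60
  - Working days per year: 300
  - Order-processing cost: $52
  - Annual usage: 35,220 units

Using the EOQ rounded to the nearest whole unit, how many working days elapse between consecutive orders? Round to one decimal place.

2.4 days

2DS/H = 2·35,220·52/44.6 = 82,127.35
EOQ = √82,127.35 ≈ 286.58 → Q = 287 units
Cycle time = (working days × Q)/D = (300 × 287) / 35,220 = 2.445 days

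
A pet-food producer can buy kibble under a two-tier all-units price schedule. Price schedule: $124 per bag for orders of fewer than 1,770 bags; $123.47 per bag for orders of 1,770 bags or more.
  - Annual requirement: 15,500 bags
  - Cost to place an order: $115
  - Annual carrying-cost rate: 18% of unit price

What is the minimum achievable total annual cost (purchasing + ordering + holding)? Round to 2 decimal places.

$1,930,920.25

H₁ = 18%×$124 = $22.3200;  H₂ = 18%×$123.47 = $22.2246
EOQ₁ = √(2×15,500×115/22.3200) = 399.65  (< 1,770, feasible at tier 1)
EOQ₂ = √(2×15,500×115/22.2246) = 400.51  (< 1,770 → use Q = 1,770 at tier-2 price)
TC(tier 1 (EOQ₁), Q≈399.7) = $1,930,920.25
TC(tier 2, Q≈1,770.0) = $1,934,460.83
Minimum at tier 1 (EOQ₁): $1,930,920.25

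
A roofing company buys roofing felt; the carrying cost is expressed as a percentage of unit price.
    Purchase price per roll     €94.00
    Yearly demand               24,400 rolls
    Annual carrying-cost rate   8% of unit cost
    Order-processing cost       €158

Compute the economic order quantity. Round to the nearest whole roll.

1,013 rolls

Holding cost per roll per year: H = 8% × €94 = €7.5200
Optimal lot size Q* = (2 × 24,400 × €158 / €7.52)^½ ≈ 1,012.58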